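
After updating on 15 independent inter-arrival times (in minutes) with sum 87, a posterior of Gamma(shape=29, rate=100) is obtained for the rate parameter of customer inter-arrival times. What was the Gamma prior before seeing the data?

Gamma(shape=14, rate=13)

Gamma–exponential conjugacy: posterior shape = α + n, posterior rate = β + Σtᵢ.
So α = 29 − 15 = 14 and β = 100 − 87 = 13.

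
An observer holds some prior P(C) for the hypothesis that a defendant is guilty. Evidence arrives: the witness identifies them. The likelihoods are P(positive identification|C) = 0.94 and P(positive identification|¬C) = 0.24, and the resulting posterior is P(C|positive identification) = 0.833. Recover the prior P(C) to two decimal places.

Bayes' rule in odds form gives O(C|E) = O(C)·[P(E|C)/P(E|¬C)], hence O(C) = O(C|E)/LR.
Posterior odds = 0.833/(1−0.833) = 4.9880. LR = 0.94/0.24 = 3.9167.
Prior odds = 4.9880/3.9167 = 1.2735, so P(C) = 1.2735/(1+1.2735) ≈ 0.56.

P(C) = 0.56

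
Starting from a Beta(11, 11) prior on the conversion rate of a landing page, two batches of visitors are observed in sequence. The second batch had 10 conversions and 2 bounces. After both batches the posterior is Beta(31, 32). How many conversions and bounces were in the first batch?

10 conversions and 19 bounces

Sequential conjugate updates are equivalent to a single update on the pooled data, so total successes = posterior α − prior α and total failures = posterior β − prior β.
Total across both batches: 31−11=20 conversions, 32−11=21 bounces.
Subtract the second batch: 20−10=10 conversions and 21−2=19 bounces.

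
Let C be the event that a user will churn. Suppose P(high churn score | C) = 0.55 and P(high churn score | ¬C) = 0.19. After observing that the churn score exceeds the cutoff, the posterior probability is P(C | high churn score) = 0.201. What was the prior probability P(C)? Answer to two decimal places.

In odds form, posterior odds = prior odds × likelihood ratio, so prior odds = posterior odds ÷ LR.
Posterior odds = 0.201/(1−0.201) = 0.2516. LR = 0.55/0.19 = 2.8947.
Prior odds = 0.2516/2.8947 = 0.0869, so P(C) = 0.0869/(1+0.0869) ≈ 0.08.

P(C) = 0.08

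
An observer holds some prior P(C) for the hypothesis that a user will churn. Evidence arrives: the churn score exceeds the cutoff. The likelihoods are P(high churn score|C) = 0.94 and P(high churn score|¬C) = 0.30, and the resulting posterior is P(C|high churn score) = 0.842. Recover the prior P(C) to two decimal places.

P(C) = 0.63

Bayes' rule in odds form gives O(C|E) = O(C)·[P(E|C)/P(E|¬C)], hence O(C) = O(C|E)/LR.
Posterior odds = 0.842/(1−0.842) = 5.3291. LR = 0.94/0.30 = 3.1333.
Prior odds = 5.3291/3.1333 = 1.7008, so P(C) = 1.7008/(1+1.7008) ≈ 0.63.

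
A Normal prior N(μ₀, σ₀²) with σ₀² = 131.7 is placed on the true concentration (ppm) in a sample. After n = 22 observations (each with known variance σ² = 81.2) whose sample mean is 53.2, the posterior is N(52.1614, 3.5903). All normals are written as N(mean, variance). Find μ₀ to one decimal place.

μ₀ = 15.1

The posterior mean is a precision-weighted average: μ_n = (τ₀μ₀ + τ_data·x̄)/(τ₀+τ_data), with τ₀=1/σ₀² and τ_data=n/σ².
Here τ₀ = 1/131.7 = 0.007593 and τ_data = 22/81.2 = 0.270936, so τ_n = 0.278529.
Rearranging for μ₀: μ₀ = (μ_n·τ_n − τ_data·x̄)/τ₀ = (52.1614·0.278529 − 0.270936·53.2) / 0.007593 = 0.114667/0.007593 ≈ 15.1.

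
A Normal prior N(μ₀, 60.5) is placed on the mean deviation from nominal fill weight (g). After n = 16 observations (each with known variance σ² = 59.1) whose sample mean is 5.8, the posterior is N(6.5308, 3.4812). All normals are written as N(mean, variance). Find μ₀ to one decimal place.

μ₀ = 18.5

The posterior mean is a precision-weighted average: μ_n = (τ₀μ₀ + τ_data·x̄)/(τ₀+τ_data), with τ₀=1/σ₀² and τ_data=n/σ².
Here τ₀ = 1/60.5 = 0.016529 and τ_data = 16/59.1 = 0.270728, so τ_n = 0.287257.
Rearranging for μ₀: μ₀ = (μ_n·τ_n − τ_data·x̄)/τ₀ = (6.5308·0.287257 − 0.270728·5.8) / 0.016529 = 0.305796/0.016529 ≈ 18.5.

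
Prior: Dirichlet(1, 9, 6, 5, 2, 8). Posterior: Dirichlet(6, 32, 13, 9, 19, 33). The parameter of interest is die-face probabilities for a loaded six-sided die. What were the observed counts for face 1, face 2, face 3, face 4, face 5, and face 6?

counts (5, 23, 7, 4, 17, 25)

For a Dirichlet(α) prior with multinomial counts c, the posterior is Dirichlet(α + c) componentwise.
Counts are posterior − prior componentwise: 6−1=5, 32−9=23, 13−6=7, 9−5=4, 19−2=17, 33−8=25.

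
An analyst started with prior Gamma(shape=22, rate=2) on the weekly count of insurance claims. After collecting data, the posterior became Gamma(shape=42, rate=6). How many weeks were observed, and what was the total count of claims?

n = 4 weeks with total 20 claims

A Gamma(α, β) prior (rate parametrization) on a Poisson rate with n observations summing to S gives posterior Gamma(α+S, β+n).
Matching: Σxᵢ = 42 − 22 = 20 and n = 6 − 2 = 4.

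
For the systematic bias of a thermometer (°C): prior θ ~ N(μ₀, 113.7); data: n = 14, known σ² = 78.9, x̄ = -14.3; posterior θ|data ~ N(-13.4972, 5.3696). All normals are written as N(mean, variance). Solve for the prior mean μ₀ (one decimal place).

The posterior mean is a precision-weighted average: μ_n = (τ₀μ₀ + τ_data·x̄)/(τ₀+τ_data), with τ₀=1/σ₀² and τ_data=n/σ².
Here τ₀ = 1/113.7 = 0.008795 and τ_data = 14/78.9 = 0.177440, so τ_n = 0.186235.
Rearranging for μ₀: μ₀ = (μ_n·τ_n − τ_data·x̄)/τ₀ = (-13.4972·0.186235 − 0.177440·-14.3) / 0.008795 = 0.023741/0.008795 ≈ 2.7.

μ₀ = 2.7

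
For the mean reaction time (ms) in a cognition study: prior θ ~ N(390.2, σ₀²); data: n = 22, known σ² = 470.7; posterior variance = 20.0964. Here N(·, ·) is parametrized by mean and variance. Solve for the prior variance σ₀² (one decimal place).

For the Normal–Normal model with known σ², precisions add: τ_n = τ₀ + n/σ².
So 1/σ₀² = 1/20.0964 − 22/470.7 = 0.049760 − 0.046739 = 0.003021.
Hence σ₀² = 1/0.003021 ≈ 331.0.

σ₀² = 331.0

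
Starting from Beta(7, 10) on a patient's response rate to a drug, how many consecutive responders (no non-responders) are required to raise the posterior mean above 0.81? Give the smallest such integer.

After k responders and 0 non-responders the posterior is Beta(7+k, 10), with mean (7+k)/(7+10+k).
Set (7+k)/(17+k) > 0.81 and solve: k > (0.81·17 − 7)/(1 − 0.81) = 35.632.
The smallest integer exceeding 35.632 is 36, and checking k=36: (43)/(53) = 0.8113 > 0.81.

k = 36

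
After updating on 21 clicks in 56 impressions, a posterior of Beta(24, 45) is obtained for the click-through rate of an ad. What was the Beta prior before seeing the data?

Beta is conjugate to the binomial likelihood: posterior = Beta(α+s, β+f).
So α = 24 − 21 = 3 and β = 45 − 35 = 10.

Beta(3, 10)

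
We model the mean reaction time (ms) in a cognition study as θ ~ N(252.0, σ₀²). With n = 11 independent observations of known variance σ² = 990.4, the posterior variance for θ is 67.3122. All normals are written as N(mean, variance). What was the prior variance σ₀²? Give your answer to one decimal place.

σ₀² = 266.7

Posterior precision equals prior precision plus data precision: 1/σ_n² = 1/σ₀² + n/σ².
So 1/σ₀² = 1/67.3122 − 11/990.4 = 0.014856 − 0.011107 = 0.003749.
Hence σ₀² = 1/0.003749 ≈ 266.7.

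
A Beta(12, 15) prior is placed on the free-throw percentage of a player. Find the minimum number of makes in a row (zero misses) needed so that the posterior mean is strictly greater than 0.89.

k = 110

After k makes and 0 misses the posterior is Beta(12+k, 15), with mean (12+k)/(12+15+k).
Set (12+k)/(27+k) > 0.89 and solve: k > (0.89·27 − 12)/(1 − 0.89) = 109.364.
The smallest integer exceeding 109.364 is 110.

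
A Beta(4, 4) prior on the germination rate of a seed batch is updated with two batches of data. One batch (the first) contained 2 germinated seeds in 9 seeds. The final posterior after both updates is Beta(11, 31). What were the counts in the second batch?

5 germinated seeds and 20 non-germinating seeds

Because Beta–binomial updating is additive in the counts, the combined data contributed (α_post−α_prior, β_post−β_prior) successes and failures.
Total across both batches: 11−4=7 germinated seeds, 31−4=27 non-germinating seeds.
Subtract the first batch: 7−2=5 germinated seeds and 27−7=20 non-germinating seeds.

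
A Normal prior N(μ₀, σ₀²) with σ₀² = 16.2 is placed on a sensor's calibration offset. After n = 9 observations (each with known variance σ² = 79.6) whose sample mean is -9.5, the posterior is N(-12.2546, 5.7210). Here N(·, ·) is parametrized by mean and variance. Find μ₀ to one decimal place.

μ₀ = -17.3

The posterior mean is a precision-weighted average: μ_n = (τ₀μ₀ + τ_data·x̄)/(τ₀+τ_data), with τ₀=1/σ₀² and τ_data=n/σ².
Here τ₀ = 1/16.2 = 0.061728 and τ_data = 9/79.6 = 0.113065, so τ_n = 0.174793.
Rearranging for μ₀: μ₀ = (μ_n·τ_n − τ_data·x̄)/τ₀ = (-12.2546·0.174793 − 0.113065·-9.5) / 0.061728 = -1.067901/0.061728 ≈ -17.3.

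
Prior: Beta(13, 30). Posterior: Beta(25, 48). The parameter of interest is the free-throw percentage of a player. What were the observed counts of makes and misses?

Beta is conjugate to the binomial likelihood: posterior = Beta(a+s, b+f).
So s = 25 − 13 = 12 and f = 48 − 30 = 18.

12 makes and 18 misses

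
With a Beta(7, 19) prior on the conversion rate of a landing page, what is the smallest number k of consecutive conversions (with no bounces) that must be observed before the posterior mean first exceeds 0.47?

After k conversions and 0 bounces the posterior is Beta(7+k, 19), with mean (7+k)/(7+19+k).
Set (7+k)/(26+k) > 0.47 and solve: k > (0.47·26 − 7)/(1 − 0.47) = 9.849.
The smallest integer exceeding 9.849 is 10, and checking k=10: (17)/(36) = 0.4722 > 0.47.

k = 10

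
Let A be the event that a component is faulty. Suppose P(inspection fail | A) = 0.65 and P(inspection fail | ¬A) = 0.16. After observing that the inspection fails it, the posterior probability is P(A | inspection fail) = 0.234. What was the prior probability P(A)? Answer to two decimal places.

Bayes' rule in odds form gives O(A|E) = O(A)·[P(E|A)/P(E|¬A)], hence O(A) = O(A|E)/LR.
Posterior odds = 0.234/(1−0.234) = 0.3055. LR = 0.65/0.16 = 4.0625.
Prior odds = 0.3055/4.0625 = 0.0752, so P(A) = 0.0752/(1+0.0752) ≈ 0.07.

P(A) = 0.07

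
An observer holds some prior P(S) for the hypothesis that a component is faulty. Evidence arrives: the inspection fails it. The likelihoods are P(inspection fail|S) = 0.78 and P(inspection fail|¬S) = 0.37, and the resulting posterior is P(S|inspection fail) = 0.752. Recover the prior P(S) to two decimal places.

In odds form, posterior odds = prior odds × likelihood ratio, so prior odds = posterior odds ÷ LR.
Posterior odds = 0.752/(1−0.752) = 3.0323. LR = 0.78/0.37 = 2.1081.
Prior odds = 3.0323/2.1081 = 1.4384, so P(S) = 1.4384/(1+1.4384) ≈ 0.59.

P(S) = 0.59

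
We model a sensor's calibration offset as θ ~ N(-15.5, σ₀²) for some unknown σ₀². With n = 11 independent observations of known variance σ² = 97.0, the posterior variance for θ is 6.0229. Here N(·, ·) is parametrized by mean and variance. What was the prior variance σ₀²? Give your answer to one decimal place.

Posterior precision equals prior precision plus data precision: 1/σ_n² = 1/σ₀² + n/σ².
So 1/σ₀² = 1/6.0229 − 11/97.0 = 0.166033 − 0.113402 = 0.052631.
Hence σ₀² = 1/0.052631 ≈ 19.0.

σ₀² = 19.0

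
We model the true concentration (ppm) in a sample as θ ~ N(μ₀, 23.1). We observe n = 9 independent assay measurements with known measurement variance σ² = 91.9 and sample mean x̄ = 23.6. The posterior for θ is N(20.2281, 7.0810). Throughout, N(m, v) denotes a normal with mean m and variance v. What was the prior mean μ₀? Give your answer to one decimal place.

μ₀ = 12.6

With known observation variance, the Normal–Normal posterior has precision τ_n = τ₀ + n/σ² and mean μ_n = (τ₀μ₀ + (n/σ²)x̄)/τ_n.
Here τ₀ = 1/23.1 = 0.043290 and τ_data = 9/91.9 = 0.097933, so τ_n = 0.141223.
Rearranging for μ₀: μ₀ = (μ_n·τ_n − τ_data·x̄)/τ₀ = (20.2281·0.141223 − 0.097933·23.6) / 0.043290 = 0.545454/0.043290 ≈ 12.6.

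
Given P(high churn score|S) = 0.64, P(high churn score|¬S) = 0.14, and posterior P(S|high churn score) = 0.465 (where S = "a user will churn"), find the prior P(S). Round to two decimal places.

In odds form, posterior odds = prior odds × likelihood ratio, so prior odds = posterior odds ÷ LR.
Posterior odds = 0.465/(1−0.465) = 0.8692. LR = 0.64/0.14 = 4.5714.
Prior odds = 0.8692/4.5714 = 0.1901, so P(S) = 0.1901/(1+0.1901) ≈ 0.16.

P(S) = 0.16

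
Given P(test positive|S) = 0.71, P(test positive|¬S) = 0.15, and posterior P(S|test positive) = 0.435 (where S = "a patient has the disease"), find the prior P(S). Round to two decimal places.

P(S) = 0.14

Bayes' rule in odds form gives O(S|E) = O(S)·[P(E|S)/P(E|¬S)], hence O(S) = O(S|E)/LR.
Posterior odds = 0.435/(1−0.435) = 0.7699. LR = 0.71/0.15 = 4.7333.
Prior odds = 0.7699/4.7333 = 0.1627, so P(S) = 0.1627/(1+0.1627) ≈ 0.14.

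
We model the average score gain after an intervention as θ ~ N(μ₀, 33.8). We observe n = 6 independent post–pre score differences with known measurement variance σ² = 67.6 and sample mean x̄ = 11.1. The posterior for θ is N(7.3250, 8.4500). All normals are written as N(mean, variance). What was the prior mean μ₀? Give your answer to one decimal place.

μ₀ = -4.0

The posterior mean is a precision-weighted average: μ_n = (τ₀μ₀ + τ_data·x̄)/(τ₀+τ_data), with τ₀=1/σ₀² and τ_data=n/σ².
Here τ₀ = 1/33.8 = 0.029586 and τ_data = 6/67.6 = 0.088757, so τ_n = 0.118343.
Rearranging for μ₀: μ₀ = (μ_n·τ_n − τ_data·x̄)/τ₀ = (7.3250·0.118343 − 0.088757·11.1) / 0.029586 = -0.118340/0.029586 ≈ -4.0.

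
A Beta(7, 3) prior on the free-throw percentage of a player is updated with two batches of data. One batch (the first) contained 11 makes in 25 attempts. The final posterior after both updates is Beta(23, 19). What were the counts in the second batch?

Because Beta–binomial updating is additive in the counts, the combined data contributed (α_post−α_prior, β_post−β_prior) successes and failures.
Total across both batches: 23−7=16 makes, 19−3=16 misses.
Subtract the first batch: 16−11=5 makes and 16−14=2 misses.

5 makes and 2 misses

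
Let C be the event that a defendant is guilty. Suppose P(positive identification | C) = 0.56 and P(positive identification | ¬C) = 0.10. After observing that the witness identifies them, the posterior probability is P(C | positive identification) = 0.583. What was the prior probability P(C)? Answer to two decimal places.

Bayes' rule in odds form gives O(C|E) = O(C)·[P(E|C)/P(E|¬C)], hence O(C) = O(C|E)/LR.
Posterior odds = 0.583/(1−0.583) = 1.3981. LR = 0.56/0.10 = 5.6000.
Prior odds = 1.3981/5.6000 = 0.2497, so P(C) = 0.2497/(1+0.2497) ≈ 0.20.

P(C) = 0.20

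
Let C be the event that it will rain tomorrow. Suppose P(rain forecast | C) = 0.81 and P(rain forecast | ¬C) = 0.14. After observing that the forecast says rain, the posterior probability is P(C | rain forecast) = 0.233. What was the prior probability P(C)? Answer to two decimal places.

In odds form, posterior odds = prior odds × likelihood ratio, so prior odds = posterior odds ÷ LR.
Posterior odds = 0.233/(1−0.233) = 0.3038. LR = 0.81/0.14 = 5.7857.
Prior odds = 0.3038/5.7857 = 0.0525, so P(C) = 0.0525/(1+0.0525) ≈ 0.05.

P(C) = 0.05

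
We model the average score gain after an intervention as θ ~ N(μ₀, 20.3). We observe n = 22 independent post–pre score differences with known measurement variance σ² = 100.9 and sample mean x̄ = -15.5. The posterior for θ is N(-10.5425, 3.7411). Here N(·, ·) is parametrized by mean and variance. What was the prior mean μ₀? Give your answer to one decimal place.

The posterior mean is a precision-weighted average: μ_n = (τ₀μ₀ + τ_data·x̄)/(τ₀+τ_data), with τ₀=1/σ₀² and τ_data=n/σ².
Here τ₀ = 1/20.3 = 0.049261 and τ_data = 22/100.9 = 0.218038, so τ_n = 0.267299.
Rearranging for μ₀: μ₀ = (μ_n·τ_n − τ_data·x̄)/τ₀ = (-10.5425·0.267299 − 0.218038·-15.5) / 0.049261 = 0.561589/0.049261 ≈ 11.4.

μ₀ = 11.4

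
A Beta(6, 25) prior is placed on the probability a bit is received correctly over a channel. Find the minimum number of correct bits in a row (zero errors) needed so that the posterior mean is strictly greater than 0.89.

k = 197

After k correct bits and 0 errors the posterior is Beta(6+k, 25), with mean (6+k)/(6+25+k).
Set (6+k)/(31+k) > 0.89 and solve: k > (0.89·31 − 6)/(1 − 0.89) = 196.273.
The smallest integer exceeding 196.273 is 197, and checking k=197: (203)/(228) = 0.8904 > 0.89.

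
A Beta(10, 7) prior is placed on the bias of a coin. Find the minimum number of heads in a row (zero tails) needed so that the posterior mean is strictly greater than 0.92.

After k heads and 0 tails the posterior is Beta(10+k, 7), with mean (10+k)/(10+7+k).
Set (10+k)/(17+k) > 0.92 and solve: k > (0.92·17 − 10)/(1 − 0.92) = 70.500.
The smallest integer exceeding 70.500 is 71, and checking k=71: (81)/(88) = 0.9205 > 0.92.

k = 71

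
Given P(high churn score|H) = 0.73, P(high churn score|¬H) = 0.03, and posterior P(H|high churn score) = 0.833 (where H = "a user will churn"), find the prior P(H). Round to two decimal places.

P(H) = 0.17

In odds form, posterior odds = prior odds × likelihood ratio, so prior odds = posterior odds ÷ LR.
Posterior odds = 0.833/(1−0.833) = 4.9880. LR = 0.73/0.03 = 24.3333.
Prior odds = 4.9880/24.3333 = 0.2050, so P(H) = 0.2050/(1+0.2050) ≈ 0.17.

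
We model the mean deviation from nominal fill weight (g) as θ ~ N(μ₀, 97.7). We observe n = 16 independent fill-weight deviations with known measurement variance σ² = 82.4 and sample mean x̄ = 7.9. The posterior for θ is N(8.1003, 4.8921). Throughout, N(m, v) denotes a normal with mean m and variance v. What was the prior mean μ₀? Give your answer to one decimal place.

μ₀ = 11.9

The posterior mean is a precision-weighted average: μ_n = (τ₀μ₀ + τ_data·x̄)/(τ₀+τ_data), with τ₀=1/σ₀² and τ_data=n/σ².
Here τ₀ = 1/97.7 = 0.010235 and τ_data = 16/82.4 = 0.194175, so τ_n = 0.204410.
Rearranging for μ₀: μ₀ = (μ_n·τ_n − τ_data·x̄)/τ₀ = (8.1003·0.204410 − 0.194175·7.9) / 0.010235 = 0.121800/0.010235 ≈ 11.9.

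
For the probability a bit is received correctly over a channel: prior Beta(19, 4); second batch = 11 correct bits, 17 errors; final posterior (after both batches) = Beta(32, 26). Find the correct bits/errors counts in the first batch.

Sequential conjugate updates are equivalent to a single update on the pooled data, so total successes = posterior α − prior α and total failures = posterior β − prior β.
Total across both batches: 32−19=13 correct bits, 26−4=22 errors.
Subtract the second batch: 13−11=2 correct bits and 22−17=5 errors.

2 correct bits and 5 errors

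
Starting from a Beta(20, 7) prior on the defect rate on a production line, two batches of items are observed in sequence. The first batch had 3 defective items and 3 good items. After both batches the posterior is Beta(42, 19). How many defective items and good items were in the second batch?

19 defective items and 9 good items

Because Beta–binomial updating is additive in the counts, the combined data contributed (α_post−α_prior, β_post−β_prior) successes and failures.
Total across both batches: 42−20=22 defective items, 19−7=12 good items.
Subtract the first batch: 22−3=19 defective items and 12−3=9 good items.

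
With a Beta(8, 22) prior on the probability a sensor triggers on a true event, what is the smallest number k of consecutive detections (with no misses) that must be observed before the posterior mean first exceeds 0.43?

k = 9

After k detections and 0 misses the posterior is Beta(8+k, 22), with mean (8+k)/(8+22+k).
Set (8+k)/(30+k) > 0.43 and solve: k > (0.43·30 − 8)/(1 − 0.43) = 8.596.
The smallest integer exceeding 8.596 is 9.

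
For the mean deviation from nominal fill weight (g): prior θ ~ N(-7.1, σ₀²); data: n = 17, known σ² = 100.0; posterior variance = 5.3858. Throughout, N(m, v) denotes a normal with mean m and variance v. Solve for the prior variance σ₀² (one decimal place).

σ₀² = 63.8

Posterior precision equals prior precision plus data precision: 1/σ_n² = 1/σ₀² + n/σ².
So 1/σ₀² = 1/5.3858 − 17/100.0 = 0.185673 − 0.170000 = 0.015673.
Hence σ₀² = 1/0.015673 ≈ 63.8.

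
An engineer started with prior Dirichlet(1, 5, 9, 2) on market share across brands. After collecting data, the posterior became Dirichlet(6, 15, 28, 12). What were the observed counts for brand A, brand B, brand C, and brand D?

counts (5, 10, 19, 10)

For a Dirichlet(α) prior with multinomial counts c, the posterior is Dirichlet(α + c) componentwise.
Counts are posterior − prior componentwise: 6−1=5, 15−5=10, 28−9=19, 12−2=10.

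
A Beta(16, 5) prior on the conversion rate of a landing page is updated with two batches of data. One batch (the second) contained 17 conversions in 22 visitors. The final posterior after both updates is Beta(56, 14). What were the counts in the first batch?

23 conversions and 4 bounces

Because Beta–binomial updating is additive in the counts, the combined data contributed (α_post−α_prior, β_post−β_prior) successes and failures.
Total across both batches: 56−16=40 conversions, 14−5=9 bounces.
Subtract the second batch: 40−17=23 conversions and 9−5=4 bounces.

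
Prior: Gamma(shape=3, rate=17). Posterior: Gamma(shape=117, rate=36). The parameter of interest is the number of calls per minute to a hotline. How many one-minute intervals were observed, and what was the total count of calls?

A Gamma(α, β) prior (rate parametrization) on a Poisson rate with n observations summing to S gives posterior Gamma(α+S, β+n).
Matching: Σxᵢ = 117 − 3 = 114 and n = 36 − 17 = 19.

n = 19 one-minute intervals with total 114 calls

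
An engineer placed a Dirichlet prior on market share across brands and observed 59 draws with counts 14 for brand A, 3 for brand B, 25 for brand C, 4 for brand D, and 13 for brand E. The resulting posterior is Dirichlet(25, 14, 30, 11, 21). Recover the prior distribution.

For a Dirichlet(α) prior with multinomial counts c, the posterior is Dirichlet(α + c) componentwise.
Subtract each count from the matching posterior parameter: 25−14=11, 14−3=11, 30−25=5, 11−4=7, 21−13=8.

Dirichlet(11, 11, 5, 7, 8)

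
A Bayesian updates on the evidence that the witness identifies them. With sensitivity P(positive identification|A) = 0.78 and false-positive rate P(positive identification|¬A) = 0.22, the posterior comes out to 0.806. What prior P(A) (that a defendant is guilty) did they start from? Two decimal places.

P(A) = 0.54

Bayes' rule in odds form gives O(A|E) = O(A)·[P(E|A)/P(E|¬A)], hence O(A) = O(A|E)/LR.
Posterior odds = 0.806/(1−0.806) = 4.1546. LR = 0.78/0.22 = 3.5455.
Prior odds = 4.1546/3.5455 = 1.1718, so P(A) = 1.1718/(1+1.1718) ≈ 0.54.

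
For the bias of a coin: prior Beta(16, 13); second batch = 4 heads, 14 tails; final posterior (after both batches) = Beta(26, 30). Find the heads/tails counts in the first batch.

6 heads and 3 tails

Because Beta–binomial updating is additive in the counts, the combined data contributed (α_post−α_prior, β_post−β_prior) successes and failures.
Total across both batches: 26−16=10 heads, 30−13=17 tails.
Subtract the second batch: 10−4=6 heads and 17−14=3 tails.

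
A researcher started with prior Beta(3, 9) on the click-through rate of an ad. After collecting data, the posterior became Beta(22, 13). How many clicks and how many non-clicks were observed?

Under Beta–binomial conjugacy the posterior parameters are (α+s, β+f).
So s = 22 − 3 = 19 and f = 13 − 9 = 4.

19 clicks and 4 non-clicks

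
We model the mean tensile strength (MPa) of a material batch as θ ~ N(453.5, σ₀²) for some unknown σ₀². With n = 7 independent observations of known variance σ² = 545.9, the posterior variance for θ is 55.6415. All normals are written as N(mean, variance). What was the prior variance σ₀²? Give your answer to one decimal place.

For the Normal–Normal model with known σ², precisions add: τ_n = τ₀ + n/σ².
So 1/σ₀² = 1/55.6415 − 7/545.9 = 0.017972 − 0.012823 = 0.005149.
Hence σ₀² = 1/0.005149 ≈ 194.2.

σ₀² = 194.2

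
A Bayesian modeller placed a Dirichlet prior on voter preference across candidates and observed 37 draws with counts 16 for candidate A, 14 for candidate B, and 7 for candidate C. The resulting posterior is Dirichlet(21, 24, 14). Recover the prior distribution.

For a Dirichlet(α) prior with multinomial counts c, the posterior is Dirichlet(α + c) componentwise.
Subtract each count from the matching posterior parameter: 21−16=5, 24−14=10, 14−7=7.

Dirichlet(5, 10, 7)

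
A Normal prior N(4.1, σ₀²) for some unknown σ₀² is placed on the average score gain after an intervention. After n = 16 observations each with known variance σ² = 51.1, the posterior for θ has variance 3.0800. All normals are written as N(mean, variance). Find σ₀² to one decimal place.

Posterior precision equals prior precision plus data precision: 1/σ_n² = 1/σ₀² + n/σ².
So 1/σ₀² = 1/3.0800 − 16/51.1 = 0.324675 − 0.313112 = 0.011563.
Hence σ₀² = 1/0.011563 ≈ 86.5.

σ₀² = 86.5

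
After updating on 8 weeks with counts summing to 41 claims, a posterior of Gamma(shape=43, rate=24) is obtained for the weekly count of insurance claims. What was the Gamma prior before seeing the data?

Gamma(shape=2, rate=16)

Gamma–Poisson conjugacy: posterior shape = α + Σxᵢ, posterior rate = β + n.
So α = 43 − 41 = 2 and β = 24 − 8 = 16.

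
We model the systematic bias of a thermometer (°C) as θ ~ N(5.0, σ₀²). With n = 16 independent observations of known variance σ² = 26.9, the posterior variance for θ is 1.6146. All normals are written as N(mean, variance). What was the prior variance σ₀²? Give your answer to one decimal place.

For the Normal–Normal model with known σ², precisions add: τ_n = τ₀ + n/σ².
So 1/σ₀² = 1/1.6146 − 16/26.9 = 0.619348 − 0.594796 = 0.024552.
Hence σ₀² = 1/0.024552 ≈ 40.7.

σ₀² = 40.7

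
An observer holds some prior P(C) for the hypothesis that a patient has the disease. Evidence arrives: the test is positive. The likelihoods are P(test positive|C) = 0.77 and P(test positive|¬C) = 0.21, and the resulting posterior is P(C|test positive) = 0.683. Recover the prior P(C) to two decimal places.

P(C) = 0.37

In odds form, posterior odds = prior odds × likelihood ratio, so prior odds = posterior odds ÷ LR.
Posterior odds = 0.683/(1−0.683) = 2.1546. LR = 0.77/0.21 = 3.6667.
Prior odds = 2.1546/3.6667 = 0.5876, so P(C) = 0.5876/(1+0.5876) ≈ 0.37.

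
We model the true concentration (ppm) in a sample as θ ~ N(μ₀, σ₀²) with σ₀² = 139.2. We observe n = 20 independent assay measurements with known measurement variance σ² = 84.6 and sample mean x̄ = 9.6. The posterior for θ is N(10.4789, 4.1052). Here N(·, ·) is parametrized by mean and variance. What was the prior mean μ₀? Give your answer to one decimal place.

With known observation variance, the Normal–Normal posterior has precision τ_n = τ₀ + n/σ² and mean μ_n = (τ₀μ₀ + (n/σ²)x̄)/τ_n.
Here τ₀ = 1/139.2 = 0.007184 and τ_data = 20/84.6 = 0.236407, so τ_n = 0.243591.
Rearranging for μ₀: μ₀ = (μ_n·τ_n − τ_data·x̄)/τ₀ = (10.4789·0.243591 − 0.236407·9.6) / 0.007184 = 0.283059/0.007184 ≈ 39.4.

μ₀ = 39.4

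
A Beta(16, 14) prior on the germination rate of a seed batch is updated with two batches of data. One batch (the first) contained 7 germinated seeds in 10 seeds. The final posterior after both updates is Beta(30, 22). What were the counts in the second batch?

7 germinated seeds and 5 non-germinating seeds

Sequential conjugate updates are equivalent to a single update on the pooled data, so total successes = posterior α − prior α and total failures = posterior β − prior β.
Total across both batches: 30−16=14 germinated seeds, 22−14=8 non-germinating seeds.
Subtract the first batch: 14−7=7 germinated seeds and 8−3=5 non-germinating seeds.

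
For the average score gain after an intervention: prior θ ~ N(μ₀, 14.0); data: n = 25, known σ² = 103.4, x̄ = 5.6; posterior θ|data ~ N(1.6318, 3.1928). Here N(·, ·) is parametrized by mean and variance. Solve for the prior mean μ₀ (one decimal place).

With known observation variance, the Normal–Normal posterior has precision τ_n = τ₀ + n/σ² and mean μ_n = (τ₀μ₀ + (n/σ²)x̄)/τ_n.
Here τ₀ = 1/14.0 = 0.071429 and τ_data = 25/103.4 = 0.241779, so τ_n = 0.313208.
Rearranging for μ₀: μ₀ = (μ_n·τ_n − τ_data·x̄)/τ₀ = (1.6318·0.313208 − 0.241779·5.6) / 0.071429 = -0.842870/0.071429 ≈ -11.8.

μ₀ = -11.8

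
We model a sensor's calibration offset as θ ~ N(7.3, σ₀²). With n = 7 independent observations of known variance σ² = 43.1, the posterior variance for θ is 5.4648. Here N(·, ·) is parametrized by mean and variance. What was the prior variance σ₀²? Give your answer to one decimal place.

For the Normal–Normal model with known σ², precisions add: τ_n = τ₀ + n/σ².
So 1/σ₀² = 1/5.4648 − 7/43.1 = 0.182989 − 0.162413 = 0.020576.
Hence σ₀² = 1/0.020576 ≈ 48.6.

σ₀² = 48.6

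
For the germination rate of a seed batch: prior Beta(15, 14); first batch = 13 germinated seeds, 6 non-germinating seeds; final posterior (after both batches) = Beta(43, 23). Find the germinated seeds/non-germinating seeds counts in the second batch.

Because Beta–binomial updating is additive in the counts, the combined data contributed (α_post−α_prior, β_post−β_prior) successes and failures.
Total across both batches: 43−15=28 germinated seeds, 23−14=9 non-germinating seeds.
Subtract the first batch: 28−13=15 germinated seeds and 9−6=3 non-germinating seeds.

15 germinated seeds and 3 non-germinating seeds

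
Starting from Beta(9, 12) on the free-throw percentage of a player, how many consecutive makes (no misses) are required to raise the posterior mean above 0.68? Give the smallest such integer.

After k makes and 0 misses the posterior is Beta(9+k, 12), with mean (9+k)/(9+12+k).
Set (9+k)/(21+k) > 0.68 and solve: k > (0.68·21 − 9)/(1 − 0.68) = 16.500.
The smallest integer exceeding 16.500 is 17.

k = 17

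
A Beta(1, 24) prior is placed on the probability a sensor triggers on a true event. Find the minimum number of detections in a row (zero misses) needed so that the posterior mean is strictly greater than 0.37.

k = 14

After k detections and 0 misses the posterior is Beta(1+k, 24), with mean (1+k)/(1+24+k).
Set (1+k)/(25+k) > 0.37 and solve: k > (0.37·25 − 1)/(1 − 0.37) = 13.095.
The smallest integer exceeding 13.095 is 14, and checking k=14: (15)/(39) = 0.3846 > 0.37.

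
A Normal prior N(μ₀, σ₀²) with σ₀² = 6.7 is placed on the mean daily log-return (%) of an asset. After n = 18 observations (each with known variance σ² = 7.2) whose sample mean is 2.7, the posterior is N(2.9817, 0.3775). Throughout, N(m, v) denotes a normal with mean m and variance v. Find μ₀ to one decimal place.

μ₀ = 7.7

With known observation variance, the Normal–Normal posterior has precision τ_n = τ₀ + n/σ² and mean μ_n = (τ₀μ₀ + (n/σ²)x̄)/τ_n.
Here τ₀ = 1/6.7 = 0.149254 and τ_data = 18/7.2 = 2.500000, so τ_n = 2.649254.
Rearranging for μ₀: μ₀ = (μ_n·τ_n − τ_data·x̄)/τ₀ = (2.9817·2.649254 − 2.500000·2.7) / 0.149254 = 1.149281/0.149254 ≈ 7.7.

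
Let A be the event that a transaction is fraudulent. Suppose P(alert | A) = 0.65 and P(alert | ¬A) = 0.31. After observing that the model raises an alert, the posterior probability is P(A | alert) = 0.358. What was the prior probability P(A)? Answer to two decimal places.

P(A) = 0.21

Bayes' rule in odds form gives O(A|E) = O(A)·[P(E|A)/P(E|¬A)], hence O(A) = O(A|E)/LR.
Posterior odds = 0.358/(1−0.358) = 0.5576. LR = 0.65/0.31 = 2.0968.
Prior odds = 0.5576/2.0968 = 0.2659, so P(A) = 0.2659/(1+0.2659) ≈ 0.21.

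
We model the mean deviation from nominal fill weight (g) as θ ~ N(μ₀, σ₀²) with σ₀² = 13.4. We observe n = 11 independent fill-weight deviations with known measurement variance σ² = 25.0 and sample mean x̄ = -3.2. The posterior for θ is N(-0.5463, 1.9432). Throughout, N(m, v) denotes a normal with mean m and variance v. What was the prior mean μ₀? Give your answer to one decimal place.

μ₀ = 15.1

The posterior mean is a precision-weighted average: μ_n = (τ₀μ₀ + τ_data·x̄)/(τ₀+τ_data), with τ₀=1/σ₀² and τ_data=n/σ².
Here τ₀ = 1/13.4 = 0.074627 and τ_data = 11/25.0 = 0.440000, so τ_n = 0.514627.
Rearranging for μ₀: μ₀ = (μ_n·τ_n − τ_data·x̄)/τ₀ = (-0.5463·0.514627 − 0.440000·-3.2) / 0.074627 = 1.126859/0.074627 ≈ 15.1.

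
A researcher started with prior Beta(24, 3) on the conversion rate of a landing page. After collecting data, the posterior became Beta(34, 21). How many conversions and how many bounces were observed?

10 conversions and 18 bounces

A Beta(α, β) prior with s successes and f failures in binomial data gives a Beta(α+s, β+f) posterior.
So s = 34 − 24 = 10 and f = 21 − 3 = 18.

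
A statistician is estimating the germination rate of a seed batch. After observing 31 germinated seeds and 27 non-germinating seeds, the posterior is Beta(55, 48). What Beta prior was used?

Beta is conjugate to the binomial likelihood: posterior = Beta(α+s, β+f).
So α = 55 − 31 = 24 and β = 48 − 27 = 21.

Beta(24, 21)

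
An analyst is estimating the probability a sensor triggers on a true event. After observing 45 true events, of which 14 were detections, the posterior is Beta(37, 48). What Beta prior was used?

A Beta(α, β) prior with s successes and f failures in binomial data gives a Beta(α+s, β+f) posterior.
Subtract the data counts: 37−14=23, 48−31=17.

Beta(23, 17)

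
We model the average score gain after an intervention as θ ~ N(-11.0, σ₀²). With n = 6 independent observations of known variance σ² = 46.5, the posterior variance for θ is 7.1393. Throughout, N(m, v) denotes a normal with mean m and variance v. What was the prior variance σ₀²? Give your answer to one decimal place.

σ₀² = 90.6

Posterior precision equals prior precision plus data precision: 1/σ_n² = 1/σ₀² + n/σ².
So 1/σ₀² = 1/7.1393 − 6/46.5 = 0.140070 − 0.129032 = 0.011038.
Hence σ₀² = 1/0.011038 ≈ 90.6.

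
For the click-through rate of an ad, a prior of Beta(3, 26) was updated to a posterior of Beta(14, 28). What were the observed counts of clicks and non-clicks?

A Beta(α, β) prior with s successes and f failures in binomial data gives a Beta(α+s, β+f) posterior.
Match parameters: s=14−3=11, f=28−26=2.

11 clicks and 2 non-clicks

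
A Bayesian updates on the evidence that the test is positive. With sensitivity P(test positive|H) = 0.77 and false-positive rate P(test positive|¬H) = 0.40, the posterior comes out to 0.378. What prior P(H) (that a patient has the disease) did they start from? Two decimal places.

P(H) = 0.24

Bayes' rule in odds form gives O(H|E) = O(H)·[P(E|H)/P(E|¬H)], hence O(H) = O(H|E)/LR.
Posterior odds = 0.378/(1−0.378) = 0.6077. LR = 0.77/0.40 = 1.9250.
Prior odds = 0.6077/1.9250 = 0.3157, so P(H) = 0.3157/(1+0.3157) ≈ 0.24.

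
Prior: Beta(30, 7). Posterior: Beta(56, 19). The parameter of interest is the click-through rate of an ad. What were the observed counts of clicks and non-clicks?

A Beta(α, β) prior with s successes and f failures in binomial data gives a Beta(α+s, β+f) posterior.
So s = 56 − 30 = 26 and f = 19 − 7 = 12.

26 clicks and 12 non-clicks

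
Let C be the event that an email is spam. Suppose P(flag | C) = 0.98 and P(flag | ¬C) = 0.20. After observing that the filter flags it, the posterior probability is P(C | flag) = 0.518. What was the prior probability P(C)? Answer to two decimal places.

Bayes' rule in odds form gives O(C|E) = O(C)·[P(E|C)/P(E|¬C)], hence O(C) = O(C|E)/LR.
Posterior odds = 0.518/(1−0.518) = 1.0747. LR = 0.98/0.20 = 4.9000.
Prior odds = 1.0747/4.9000 = 0.2193, so P(C) = 0.2193/(1+0.2193) ≈ 0.18.

P(C) = 0.18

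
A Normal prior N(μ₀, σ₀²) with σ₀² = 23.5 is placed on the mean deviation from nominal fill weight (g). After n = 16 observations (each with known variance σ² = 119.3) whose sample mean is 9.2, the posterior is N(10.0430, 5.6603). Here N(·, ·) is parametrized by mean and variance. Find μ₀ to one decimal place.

The posterior mean is a precision-weighted average: μ_n = (τ₀μ₀ + τ_data·x̄)/(τ₀+τ_data), with τ₀=1/σ₀² and τ_data=n/σ².
Here τ₀ = 1/23.5 = 0.042553 and τ_data = 16/119.3 = 0.134116, so τ_n = 0.176669.
Rearranging for μ₀: μ₀ = (μ_n·τ_n − τ_data·x̄)/τ₀ = (10.0430·0.176669 − 0.134116·9.2) / 0.042553 = 0.540420/0.042553 ≈ 12.7.

μ₀ = 12.7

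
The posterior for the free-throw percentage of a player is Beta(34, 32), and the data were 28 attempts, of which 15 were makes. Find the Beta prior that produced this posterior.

Beta is conjugate to the binomial likelihood: posterior = Beta(α+s, β+f).
So α = 34 − 15 = 19 and β = 32 − 13 = 19.

Beta(19, 19)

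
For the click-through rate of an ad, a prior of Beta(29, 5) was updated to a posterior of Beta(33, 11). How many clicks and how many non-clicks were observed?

4 clicks and 6 non-clicks

Beta is conjugate to the binomial likelihood: posterior = Beta(α+s, β+f).
Match parameters: s=33−29=4, f=11−5=6.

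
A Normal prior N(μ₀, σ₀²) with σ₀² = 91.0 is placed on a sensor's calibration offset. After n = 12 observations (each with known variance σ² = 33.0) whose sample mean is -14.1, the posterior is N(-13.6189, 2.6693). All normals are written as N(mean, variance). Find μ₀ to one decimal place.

μ₀ = 2.3

The posterior mean is a precision-weighted average: μ_n = (τ₀μ₀ + τ_data·x̄)/(τ₀+τ_data), with τ₀=1/σ₀² and τ_data=n/σ².
Here τ₀ = 1/91.0 = 0.010989 and τ_data = 12/33.0 = 0.363636, so τ_n = 0.374625.
Rearranging for μ₀: μ₀ = (μ_n·τ_n − τ_data·x̄)/τ₀ = (-13.6189·0.374625 − 0.363636·-14.1) / 0.010989 = 0.025287/0.010989 ≈ 2.3.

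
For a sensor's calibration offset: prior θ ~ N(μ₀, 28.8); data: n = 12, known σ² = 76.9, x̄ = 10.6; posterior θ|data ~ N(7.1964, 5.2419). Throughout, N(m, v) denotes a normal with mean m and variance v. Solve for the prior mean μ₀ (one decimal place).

μ₀ = -8.1

The posterior mean is a precision-weighted average: μ_n = (τ₀μ₀ + τ_data·x̄)/(τ₀+τ_data), with τ₀=1/σ₀² and τ_data=n/σ².
Here τ₀ = 1/28.8 = 0.034722 and τ_data = 12/76.9 = 0.156047, so τ_n = 0.190769.
Rearranging for μ₀: μ₀ = (μ_n·τ_n − τ_data·x̄)/τ₀ = (7.1964·0.190769 − 0.156047·10.6) / 0.034722 = -0.281248/0.034722 ≈ -8.1.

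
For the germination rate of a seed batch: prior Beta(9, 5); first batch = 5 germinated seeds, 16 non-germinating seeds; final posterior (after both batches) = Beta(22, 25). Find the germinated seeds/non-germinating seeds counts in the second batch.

Sequential conjugate updates are equivalent to a single update on the pooled data, so total successes = posterior α − prior α and total failures = posterior β − prior β.
Total across both batches: 22−9=13 germinated seeds, 25−5=20 non-germinating seeds.
Subtract the first batch: 13−5=8 germinated seeds and 20−16=4 non-germinating seeds.

8 germinated seeds and 4 non-germinating seeds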